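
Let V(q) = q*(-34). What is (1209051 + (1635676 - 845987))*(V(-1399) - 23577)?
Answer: 47947773860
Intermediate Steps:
V(q) = -34*q
(1209051 + (1635676 - 845987))*(V(-1399) - 23577) = (1209051 + (1635676 - 845987))*(-34*(-1399) - 23577) = (1209051 + 789689)*(47566 - 23577) = 1998740*23989 = 47947773860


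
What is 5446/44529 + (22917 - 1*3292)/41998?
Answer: 1102602733/1870128942 ≈ 0.58959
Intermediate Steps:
5446/44529 + (22917 - 1*3292)/41998 = 5446*(1/44529) + (22917 - 3292)*(1/41998) = 5446/44529 + 19625*(1/41998) = 5446/44529 + 19625/41998 = 1102602733/1870128942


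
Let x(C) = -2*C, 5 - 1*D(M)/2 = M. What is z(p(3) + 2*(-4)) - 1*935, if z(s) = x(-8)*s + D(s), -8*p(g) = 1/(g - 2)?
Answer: -4155/4 ≈ -1038.8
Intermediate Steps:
p(g) = -1/(8*(-2 + g)) (p(g) = -1/(8*(g - 2)) = -1/(8*(-2 + g)))
D(M) = 10 - 2*M
z(s) = 10 + 14*s (z(s) = (-2*(-8))*s + (10 - 2*s) = 16*s + (10 - 2*s) = 10 + 14*s)
z(p(3) + 2*(-4)) - 1*935 = (10 + 14*(-1/(-16 + 8*3) + 2*(-4))) - 1*935 = (10 + 14*(-1/(-16 + 24) - 8)) - 935 = (10 + 14*(-1/8 - 8)) - 935 = (10 + 14*(-1*⅛ - 8)) - 935 = (10 + 14*(-⅛ - 8)) - 935 = (10 + 14*(-65/8)) - 935 = (10 - 455/4) - 935 = -415/4 - 935 = -4155/4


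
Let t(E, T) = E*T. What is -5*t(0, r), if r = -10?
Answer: 0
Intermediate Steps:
-5*t(0, r) = -0*(-10) = -5*0 = 0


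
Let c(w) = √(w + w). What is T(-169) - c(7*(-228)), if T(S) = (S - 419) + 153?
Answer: -435 - 2*I*√798 ≈ -435.0 - 56.498*I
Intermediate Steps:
T(S) = -266 + S (T(S) = (-419 + S) + 153 = -266 + S)
c(w) = √2*√w (c(w) = √(2*w) = √2*√w)
T(-169) - c(7*(-228)) = (-266 - 169) - √2*√(7*(-228)) = -435 - √2*√(-1596) = -435 - √2*2*I*√399 = -435 - 2*I*√798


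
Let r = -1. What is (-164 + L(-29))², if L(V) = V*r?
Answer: 18225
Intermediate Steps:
L(V) = -V (L(V) = V*(-1) = -V)
(-164 + L(-29))² = (-164 - 1*(-29))² = (-164 + 29)² = (-135)² = 18225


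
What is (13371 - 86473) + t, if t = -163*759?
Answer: -196819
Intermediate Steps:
t = -123717
(13371 - 86473) + t = (13371 - 86473) - 123717 = -73102 - 123717 = -196819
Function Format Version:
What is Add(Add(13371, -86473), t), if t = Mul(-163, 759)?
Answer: -196819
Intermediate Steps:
t = -123717
Add(Add(13371, -86473), t) = Add(Add(13371, -86473), -123717) = Add(-73102, -123717) = -196819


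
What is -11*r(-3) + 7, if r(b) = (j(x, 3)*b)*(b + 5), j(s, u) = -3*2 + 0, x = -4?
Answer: -389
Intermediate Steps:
j(s, u) = -6 (j(s, u) = -6 + 0 = -6)
r(b) = -6*b*(5 + b) (r(b) = (-6*b)*(b + 5) = (-6*b)*(5 + b) = -6*b*(5 + b))
-11*r(-3) + 7 = -(-66)*(-3)*(5 - 3) + 7 = -(-66)*(-3)*2 + 7 = -11*36 + 7 = -396 + 7 = -389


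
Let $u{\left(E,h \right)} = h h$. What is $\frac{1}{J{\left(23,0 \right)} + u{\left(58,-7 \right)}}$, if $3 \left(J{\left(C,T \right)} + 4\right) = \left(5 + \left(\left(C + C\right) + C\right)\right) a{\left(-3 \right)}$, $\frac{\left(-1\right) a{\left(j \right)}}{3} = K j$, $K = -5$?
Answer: $- \frac{1}{1065} \approx -0.00093897$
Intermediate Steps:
$a{\left(j \right)} = 15 j$ ($a{\left(j \right)} = - 3 \left(- 5 j\right) = 15 j$)
$u{\left(E,h \right)} = h^{2}$
$J{\left(C,T \right)} = -79 - 45 C$ ($J{\left(C,T \right)} = -4 + \frac{\left(5 + \left(\left(C + C\right) + C\right)\right) 15 \left(-3\right)}{3} = -4 + \frac{\left(5 + \left(2 C + C\right)\right) \left(-45\right)}{3} = -4 + \frac{\left(5 + 3 C\right) \left(-45\right)}{3} = -4 + \frac{-225 - 135 C}{3} = -4 - \left(75 + 45 C\right) = -79 - 45 C$)
$\frac{1}{J{\left(23,0 \right)} + u{\left(58,-7 \right)}} = \frac{1}{\left(-79 - 1035\right) + \left(-7\right)^{2}} = \frac{1}{\left(-79 - 1035\right) + 49} = \frac{1}{-1114 + 49} = \frac{1}{-1065} = - \frac{1}{1065}$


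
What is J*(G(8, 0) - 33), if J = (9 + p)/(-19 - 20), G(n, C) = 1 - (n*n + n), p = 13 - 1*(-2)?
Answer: 64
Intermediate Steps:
p = 15 (p = 13 + 2 = 15)
G(n, C) = 1 - n - n**2 (G(n, C) = 1 - (n**2 + n) = 1 - (n + n**2) = 1 + (-n - n**2) = 1 - n - n**2)
J = -8/13 (J = (9 + 15)/(-19 - 20) = 24/(-39) = 24*(-1/39) = -8/13 ≈ -0.61539)
J*(G(8, 0) - 33) = -8*((1 - 1*8 - 1*8**2) - 33)/13 = -8*((1 - 8 - 1*64) - 33)/13 = -8*((1 - 8 - 64) - 33)/13 = -8*(-71 - 33)/13 = -8/13*(-104) = 64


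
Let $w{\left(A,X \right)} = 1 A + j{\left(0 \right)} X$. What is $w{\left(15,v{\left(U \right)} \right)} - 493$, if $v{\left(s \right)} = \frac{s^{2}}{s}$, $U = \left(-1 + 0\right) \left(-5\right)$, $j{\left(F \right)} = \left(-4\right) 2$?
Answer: $-518$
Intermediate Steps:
$j{\left(F \right)} = -8$
$U = 5$ ($U = \left(-1\right) \left(-5\right) = 5$)
$v{\left(s \right)} = s$
$w{\left(A,X \right)} = A - 8 X$ ($w{\left(A,X \right)} = 1 A - 8 X = A - 8 X$)
$w{\left(15,v{\left(U \right)} \right)} - 493 = \left(15 - 40\right) - 493 = -25 - 493 = -518$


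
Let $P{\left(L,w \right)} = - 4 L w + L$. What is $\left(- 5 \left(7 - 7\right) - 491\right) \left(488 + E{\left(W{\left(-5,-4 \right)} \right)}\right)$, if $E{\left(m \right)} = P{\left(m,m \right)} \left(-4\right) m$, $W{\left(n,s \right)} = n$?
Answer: $791492$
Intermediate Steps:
$P{\left(L,w \right)} = L - 4 L w$ ($P{\left(L,w \right)} = - 4 L w + L = L - 4 L w$)
$E{\left(m \right)} = - 4 m^{2} \left(1 - 4 m\right)$ ($E{\left(m \right)} = m \left(1 - 4 m\right) \left(-4\right) m = - 4 m \left(1 - 4 m\right) m = - 4 m^{2} \left(1 - 4 m\right)$)
$\left(- 5 \left(7 - 7\right) - 491\right) \left(488 + E{\left(W{\left(-5,-4 \right)} \right)}\right) = \left(- 5 \left(7 - 7\right) - 491\right) \left(488 + \left(-5\right)^{2} \left(-4 + 16 \left(-5\right)\right)\right) = \left(\left(-5\right) 0 - 491\right) \left(488 + 25 \left(-4 - 80\right)\right) = \left(0 - 491\right) \left(488 + 25 \left(-84\right)\right) = - 491 \left(488 - 2100\right) = \left(-491\right) \left(-1612\right) = 791492$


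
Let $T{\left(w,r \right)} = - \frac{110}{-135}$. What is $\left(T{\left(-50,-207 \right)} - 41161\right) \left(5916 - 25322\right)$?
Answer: $\frac{21566372950}{27} \approx 7.9875 \cdot 10^{8}$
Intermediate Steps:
$T{\left(w,r \right)} = \frac{22}{27}$ ($T{\left(w,r \right)} = \left(-110\right) \left(- \frac{1}{135}\right) = \frac{22}{27}$)
$\left(T{\left(-50,-207 \right)} - 41161\right) \left(5916 - 25322\right) = \left(\frac{22}{27} - 41161\right) \left(5916 - 25322\right) = \left(- \frac{1111325}{27}\right) \left(-19406\right) = \frac{21566372950}{27}$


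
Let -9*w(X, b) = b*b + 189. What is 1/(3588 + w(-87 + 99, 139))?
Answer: 9/12782 ≈ 0.00070412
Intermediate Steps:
w(X, b) = -21 - b²/9 (w(X, b) = -(b*b + 189)/9 = -(b² + 189)/9 = -(189 + b²)/9 = -21 - b²/9)
1/(3588 + w(-87 + 99, 139)) = 1/(3588 + (-21 - ⅑*139²)) = 1/(3588 + (-21 - ⅑*19321)) = 1/(3588 + (-21 - 19321/9)) = 1/(3588 - 19510/9) = 1/(12782/9) = 9/12782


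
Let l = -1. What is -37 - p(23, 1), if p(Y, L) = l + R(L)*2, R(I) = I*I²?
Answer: -38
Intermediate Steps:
R(I) = I³
p(Y, L) = -1 + 2*L³ (p(Y, L) = -1 + L³*2 = -1 + 2*L³)
-37 - p(23, 1) = -37 - (-1 + 2*1³) = -37 - (-1 + 2*1) = -37 - (-1 + 2) = -37 - 1*1 = -37 - 1 = -38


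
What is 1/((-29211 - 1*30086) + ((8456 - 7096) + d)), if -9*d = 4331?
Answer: -9/525764 ≈ -1.7118e-5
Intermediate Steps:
d = -4331/9 (d = -⅑*4331 = -4331/9 ≈ -481.22)
1/((-29211 - 1*30086) + ((8456 - 7096) + d)) = 1/((-29211 - 1*30086) + ((8456 - 7096) - 4331/9)) = 1/((-29211 - 30086) + (1360 - 4331/9)) = 1/(-59297 + 7909/9) = 1/(-525764/9) = -9/525764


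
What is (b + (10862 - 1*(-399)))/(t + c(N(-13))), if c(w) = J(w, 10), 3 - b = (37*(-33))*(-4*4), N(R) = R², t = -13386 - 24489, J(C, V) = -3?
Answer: 4136/18939 ≈ 0.21839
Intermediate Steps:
t = -37875
b = -19533 (b = 3 - 37*(-33)*(-4*4) = 3 - (-1221)*(-16) = 3 - 1*19536 = 3 - 19536 = -19533)
c(w) = -3
(b + (10862 - 1*(-399)))/(t + c(N(-13))) = (-19533 + (10862 - 1*(-399)))/(-37875 - 3) = (-19533 + (10862 + 399))/(-37878) = (-19533 + 11261)*(-1/37878) = -8272*(-1/37878) = 4136/18939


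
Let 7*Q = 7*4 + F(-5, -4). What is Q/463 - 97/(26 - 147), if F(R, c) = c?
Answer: 317281/392161 ≈ 0.80906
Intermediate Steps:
Q = 24/7 (Q = (7*4 - 4)/7 = (28 - 4)/7 = (⅐)*24 = 24/7 ≈ 3.4286)
Q/463 - 97/(26 - 147) = (24/7)/463 - 97/(26 - 147) = (24/7)*(1/463) - 97/(-121) = 24/3241 - 97*(-1/121) = 24/3241 + 97/121 = 317281/392161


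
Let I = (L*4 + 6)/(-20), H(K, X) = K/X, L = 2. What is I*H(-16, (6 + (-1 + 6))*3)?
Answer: 56/165 ≈ 0.33939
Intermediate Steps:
I = -7/10 (I = (2*4 + 6)/(-20) = (8 + 6)*(-1/20) = 14*(-1/20) = -7/10 ≈ -0.70000)
I*H(-16, (6 + (-1 + 6))*3) = -(-56)/(5*((6 + (-1 + 6))*3)) = -(-56)/(5*((6 + 5)*3)) = -(-56)/(5*(11*3)) = -(-56)/(5*33) = -7/10*(-16/33) = 56/165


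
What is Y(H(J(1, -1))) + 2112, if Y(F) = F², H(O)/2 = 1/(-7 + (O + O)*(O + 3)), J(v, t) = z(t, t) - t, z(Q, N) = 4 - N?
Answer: 21544516/10201 ≈ 2112.0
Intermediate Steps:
J(v, t) = 4 - 2*t (J(v, t) = (4 - t) - t = 4 - 2*t)
H(O) = 2/(-7 + 2*O*(3 + O)) (H(O) = 2/(-7 + (O + O)*(O + 3)) = 2/(-7 + (2*O)*(3 + O)) = 2/(-7 + 2*O*(3 + O)))
Y(H(J(1, -1))) + 2112 = (2/(-7 + 2*(4 - 2*(-1))² + 6*(4 - 2*(-1))))² + 2112 = (2/(-7 + 2*(4 + 2)² + 6*(4 + 2)))² + 2112 = (2/(-7 + 2*6² + 6*6))² + 2112 = (2/(-7 + 2*36 + 36))² + 2112 = (2/(-7 + 72 + 36))² + 2112 = (2/101)² + 2112 = 4/10201 + 2112 = 21544516/10201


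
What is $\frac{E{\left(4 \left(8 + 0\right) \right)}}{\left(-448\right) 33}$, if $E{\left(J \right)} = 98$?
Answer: $- \frac{7}{1056} \approx -0.0066288$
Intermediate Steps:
$\frac{E{\left(4 \left(8 + 0\right) \right)}}{\left(-448\right) 33} = \frac{98}{\left(-448\right) 33} = \frac{98}{-14784} = 98 \left(- \frac{1}{14784}\right) = - \frac{7}{1056}$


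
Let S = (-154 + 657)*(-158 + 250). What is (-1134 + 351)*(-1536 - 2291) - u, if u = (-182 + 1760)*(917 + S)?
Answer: -71474013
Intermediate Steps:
S = 46276 (S = 503*92 = 46276)
u = 74470554 (u = (-182 + 1760)*(917 + 46276) = 1578*47193 = 74470554)
(-1134 + 351)*(-1536 - 2291) - u = (-1134 + 351)*(-1536 - 2291) - 1*74470554 = -783*(-3827) - 74470554 = 2996541 - 74470554 = -71474013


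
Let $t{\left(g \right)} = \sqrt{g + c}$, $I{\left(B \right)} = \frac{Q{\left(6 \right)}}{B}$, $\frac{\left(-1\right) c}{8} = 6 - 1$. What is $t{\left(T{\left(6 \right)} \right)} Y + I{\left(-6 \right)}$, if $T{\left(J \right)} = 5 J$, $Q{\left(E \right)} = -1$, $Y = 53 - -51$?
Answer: $\frac{1}{6} + 104 i \sqrt{10} \approx 0.16667 + 328.88 i$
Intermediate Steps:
$c = -40$ ($c = - 8 \left(6 - 1\right) = \left(-8\right) 5 = -40$)
$Y = 104$ ($Y = 53 + 51 = 104$)
$I{\left(B \right)} = - \frac{1}{B}$
$t{\left(g \right)} = \sqrt{-40 + g}$ ($t{\left(g \right)} = \sqrt{g - 40} = \sqrt{-40 + g}$)
$t{\left(T{\left(6 \right)} \right)} Y + I{\left(-6 \right)} = \sqrt{-40 + 5 \cdot 6} \cdot 104 - \frac{1}{-6} = \sqrt{-40 + 30} \cdot 104 - - \frac{1}{6} = \sqrt{-10} \cdot 104 + \frac{1}{6} = i \sqrt{10} \cdot 104 + \frac{1}{6} = 104 i \sqrt{10} + \frac{1}{6} = \frac{1}{6} + 104 i \sqrt{10}$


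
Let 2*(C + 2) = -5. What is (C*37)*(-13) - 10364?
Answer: -16399/2 ≈ -8199.5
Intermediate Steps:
C = -9/2 (C = -2 + (1/2)*(-5) = -2 - 5/2 = -9/2 ≈ -4.5000)
(C*37)*(-13) - 10364 = -9/2*37*(-13) - 10364 = -333/2*(-13) - 10364 = 4329/2 - 10364 = -16399/2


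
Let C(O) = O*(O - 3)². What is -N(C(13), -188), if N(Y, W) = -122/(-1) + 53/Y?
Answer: -158653/1300 ≈ -122.04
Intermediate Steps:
C(O) = O*(-3 + O)²
N(Y, W) = 122 + 53/Y (N(Y, W) = -122*(-1) + 53/Y = 122 + 53/Y)
-N(C(13), -188) = -(122 + 53/((13*(-3 + 13)²))) = -(122 + 53/((13*10²))) = -(122 + 53/((13*100))) = -(122 + 53/1300) = -1*158653/1300 = -158653/1300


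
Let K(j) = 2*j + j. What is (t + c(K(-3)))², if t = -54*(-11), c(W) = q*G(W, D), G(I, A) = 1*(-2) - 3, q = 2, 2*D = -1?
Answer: 341056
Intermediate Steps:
D = -½ (D = (½)*(-1) = -½ ≈ -0.50000)
K(j) = 3*j
G(I, A) = -5 (G(I, A) = -2 - 3 = -5)
c(W) = -10 (c(W) = 2*(-5) = -10)
t = 594
(t + c(K(-3)))² = (594 - 10)² = 584² = 341056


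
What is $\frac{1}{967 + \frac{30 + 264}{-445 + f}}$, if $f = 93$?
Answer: $\frac{176}{170045} \approx 0.001035$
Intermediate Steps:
$\frac{1}{967 + \frac{30 + 264}{-445 + f}} = \frac{1}{967 + \frac{30 + 264}{-445 + 93}} = \frac{1}{967 + \frac{294}{-352}} = \frac{1}{967 + 294 \left(- \frac{1}{352}\right)} = \frac{1}{967 - \frac{147}{176}} = \frac{1}{\frac{170045}{176}} = \frac{176}{170045}$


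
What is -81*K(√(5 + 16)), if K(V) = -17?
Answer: 1377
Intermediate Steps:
-81*K(√(5 + 16)) = -81*(-17) = 1377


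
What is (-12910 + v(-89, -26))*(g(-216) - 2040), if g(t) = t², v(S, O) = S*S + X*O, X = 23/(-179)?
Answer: -39816790728/179 ≈ -2.2244e+8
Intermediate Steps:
X = -23/179 (X = 23*(-1/179) = -23/179 ≈ -0.12849)
v(S, O) = S² - 23*O/179 (v(S, O) = S*S - 23*O/179 = S² - 23*O/179)
(-12910 + v(-89, -26))*(g(-216) - 2040) = (-12910 + ((-89)² - 23/179*(-26)))*((-216)² - 2040) = (-12910 + (7921 + 598/179))*(46656 - 2040) = (-12910 + 1418457/179)*44616 = -892433/179*44616 = -39816790728/179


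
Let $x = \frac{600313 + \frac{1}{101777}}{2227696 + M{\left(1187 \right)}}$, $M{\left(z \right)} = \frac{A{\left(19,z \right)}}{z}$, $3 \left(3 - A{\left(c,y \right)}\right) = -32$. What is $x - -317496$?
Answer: $\frac{256339877896549360146}{807379180608169} \approx 3.175 \cdot 10^{5}$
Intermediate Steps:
$A{\left(c,y \right)} = \frac{41}{3}$ ($A{\left(c,y \right)} = 3 - - \frac{32}{3} = 3 + \frac{32}{3} = \frac{41}{3}$)
$M{\left(z \right)} = \frac{41}{3 z}$
$x = \frac{217570178135322}{807379180608169}$ ($x = \frac{600313 + \frac{1}{101777}}{2227696 + \frac{41}{3 \cdot 1187}} = \frac{600313 + \frac{1}{101777}}{2227696 + \frac{41}{3} \cdot \frac{1}{1187}} = \frac{61098056202}{101777 \left(2227696 + \frac{41}{3561}\right)} = \frac{61098056202}{101777 \cdot \frac{7932825497}{3561}} = \frac{61098056202}{101777} \cdot \frac{3561}{7932825497} = \frac{217570178135322}{807379180608169} \approx 0.26948$)
$x - -317496 = \frac{217570178135322}{807379180608169} - -317496 = \frac{217570178135322}{807379180608169} + 317496 = \frac{256339877896549360146}{807379180608169}$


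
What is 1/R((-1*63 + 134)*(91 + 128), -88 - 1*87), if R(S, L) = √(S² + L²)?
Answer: √241802026/241802026 ≈ 6.4309e-5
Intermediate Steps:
R(S, L) = √(L² + S²)
1/R((-1*63 + 134)*(91 + 128), -88 - 1*87) = 1/(√((-88 - 1*87)² + ((-1*63 + 134)*(91 + 128))²)) = 1/(√((-88 - 87)² + ((-63 + 134)*219)²)) = 1/(√((-175)² + (71*219)²)) = 1/(√(30625 + 15549²)) = 1/(√(30625 + 241771401)) = 1/(√241802026) = √241802026/241802026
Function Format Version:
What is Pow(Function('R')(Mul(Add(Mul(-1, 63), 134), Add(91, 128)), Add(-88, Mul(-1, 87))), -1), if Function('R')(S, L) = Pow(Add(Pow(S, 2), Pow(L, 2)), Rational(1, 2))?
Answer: Mul(Rational(1, 241802026), Pow(241802026, Rational(1, 2))) ≈ 6.4309e-5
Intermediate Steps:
Function('R')(S, L) = Pow(Add(Pow(L, 2), Pow(S, 2)), Rational(1, 2))
Pow(Function('R')(Mul(Add(Mul(-1, 63), 134), Add(91, 128)), Add(-88, Mul(-1, 87))), -1) = Pow(Pow(Add(Pow(Add(-88, Mul(-1, 87)), 2), Pow(Mul(Add(Mul(-1, 63), 134), Add(91, 128)), 2)), Rational(1, 2)), -1) = Pow(Pow(Add(Pow(Add(-88, -87), 2), Pow(Mul(Add(-63, 134), 219), 2)), Rational(1, 2)), -1) = Pow(Pow(Add(Pow(-175, 2), Pow(Mul(71, 219), 2)), Rational(1, 2)), -1) = Pow(Pow(Add(30625, Pow(15549, 2)), Rational(1, 2)), -1) = Pow(Pow(Add(30625, 241771401), Rational(1, 2)), -1) = Pow(Pow(241802026, Rational(1, 2)), -1) = Mul(Rational(1, 241802026), Pow(241802026, Rational(1, 2)))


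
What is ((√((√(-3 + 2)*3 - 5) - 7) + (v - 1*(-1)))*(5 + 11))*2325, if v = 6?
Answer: 260400 + 37200*√(-12 + 3*I) ≈ 2.7639e+5 + 1.2985e+5*I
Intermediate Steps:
((√((√(-3 + 2)*3 - 5) - 7) + (v - 1*(-1)))*(5 + 11))*2325 = ((√((√(-3 + 2)*3 - 5) - 7) + (6 - 1*(-1)))*(5 + 11))*2325 = ((√((√(-1)*3 - 5) - 7) + (6 + 1))*16)*2325 = ((√((I*3 - 5) - 7) + 7)*16)*2325 = ((√((3*I - 5) - 7) + 7)*16)*2325 = ((√((-5 + 3*I) - 7) + 7)*16)*2325 = ((√(-12 + 3*I) + 7)*16)*2325 = ((7 + √(-12 + 3*I))*16)*2325 = (112 + 16*√(-12 + 3*I))*2325 = 260400 + 37200*√(-12 + 3*I)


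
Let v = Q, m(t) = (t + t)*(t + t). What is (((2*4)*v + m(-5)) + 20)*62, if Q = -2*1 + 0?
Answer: 6448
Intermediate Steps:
m(t) = 4*t² (m(t) = (2*t)*(2*t) = 4*t²)
Q = -2 (Q = -2 + 0 = -2)
v = -2
(((2*4)*v + m(-5)) + 20)*62 = (((2*4)*(-2) + 4*(-5)²) + 20)*62 = ((8*(-2) + 4*25) + 20)*62 = ((-16 + 100) + 20)*62 = (84 + 20)*62 = 104*62 = 6448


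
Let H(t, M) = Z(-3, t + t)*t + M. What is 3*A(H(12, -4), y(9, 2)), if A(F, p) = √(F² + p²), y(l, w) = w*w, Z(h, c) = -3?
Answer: 12*√101 ≈ 120.60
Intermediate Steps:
H(t, M) = M - 3*t (H(t, M) = -3*t + M = M - 3*t)
y(l, w) = w²
3*A(H(12, -4), y(9, 2)) = 3*√((-4 - 3*12)² + (2²)²) = 3*√((-4 - 36)² + 4²) = 3*√((-40)² + 16) = 3*√(1600 + 16) = 3*√1616 = 3*(4*√101) = 12*√101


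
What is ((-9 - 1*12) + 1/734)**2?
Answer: 237560569/538756 ≈ 440.94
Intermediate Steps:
((-9 - 1*12) + 1/734)**2 = ((-9 - 12) + 1/734)**2 = (-21 + 1/734)**2 = (-15413/734)**2 = 237560569/538756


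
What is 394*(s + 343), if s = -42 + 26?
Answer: 128838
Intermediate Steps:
s = -16
394*(s + 343) = 394*(-16 + 343) = 394*327 = 128838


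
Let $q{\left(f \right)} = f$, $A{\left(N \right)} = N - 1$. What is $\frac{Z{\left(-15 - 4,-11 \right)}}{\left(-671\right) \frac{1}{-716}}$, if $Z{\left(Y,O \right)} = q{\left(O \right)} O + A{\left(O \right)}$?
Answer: $\frac{78044}{671} \approx 116.31$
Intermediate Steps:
$A{\left(N \right)} = -1 + N$ ($A{\left(N \right)} = N - 1 = -1 + N$)
$Z{\left(Y,O \right)} = -1 + O + O^{2}$ ($Z{\left(Y,O \right)} = O O + \left(-1 + O\right) = O^{2} + \left(-1 + O\right) = -1 + O + O^{2}$)
$\frac{Z{\left(-15 - 4,-11 \right)}}{\left(-671\right) \frac{1}{-716}} = \frac{-1 - 11 + \left(-11\right)^{2}}{\left(-671\right) \frac{1}{-716}} = \frac{-1 - 11 + 121}{\left(-671\right) \left(- \frac{1}{716}\right)} = \frac{109}{\frac{671}{716}} = 109 \cdot \frac{716}{671} = \frac{78044}{671}$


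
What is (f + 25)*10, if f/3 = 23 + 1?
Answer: 970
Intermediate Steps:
f = 72 (f = 3*(23 + 1) = 3*24 = 72)
(f + 25)*10 = (72 + 25)*10 = 97*10 = 970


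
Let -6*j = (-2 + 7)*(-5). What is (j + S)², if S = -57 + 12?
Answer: 60025/36 ≈ 1667.4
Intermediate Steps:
S = -45
j = 25/6 (j = -(-2 + 7)*(-5)/6 = -5*(-5)/6 = -⅙*(-25) = 25/6 ≈ 4.1667)
(j + S)² = (25/6 - 45)² = (-245/6)² = 60025/36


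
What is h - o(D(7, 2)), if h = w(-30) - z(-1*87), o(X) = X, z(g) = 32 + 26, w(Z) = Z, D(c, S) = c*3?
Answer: -109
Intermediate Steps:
D(c, S) = 3*c
z(g) = 58
h = -88 (h = -30 - 1*58 = -30 - 58 = -88)
h - o(D(7, 2)) = -88 - 3*7 = -88 - 1*21 = -88 - 21 = -109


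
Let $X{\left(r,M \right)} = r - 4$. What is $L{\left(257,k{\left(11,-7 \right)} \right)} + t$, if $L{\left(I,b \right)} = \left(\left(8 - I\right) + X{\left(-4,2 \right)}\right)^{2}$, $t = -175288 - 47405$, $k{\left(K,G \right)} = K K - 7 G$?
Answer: $-156644$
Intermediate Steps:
$k{\left(K,G \right)} = K^{2} - 7 G$
$X{\left(r,M \right)} = -4 + r$
$t = -222693$ ($t = -175288 - 47405 = -222693$)
$L{\left(I,b \right)} = I^{2}$ ($L{\left(I,b \right)} = \left(\left(8 - I\right) - 8\right)^{2} = \left(- I\right)^{2} = I^{2}$)
$L{\left(257,k{\left(11,-7 \right)} \right)} + t = 257^{2} - 222693 = 66049 - 222693 = -156644$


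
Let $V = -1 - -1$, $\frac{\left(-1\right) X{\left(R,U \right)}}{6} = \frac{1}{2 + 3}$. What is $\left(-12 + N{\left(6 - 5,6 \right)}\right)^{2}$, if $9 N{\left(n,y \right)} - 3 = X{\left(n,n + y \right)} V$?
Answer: $\frac{1225}{9} \approx 136.11$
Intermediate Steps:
$X{\left(R,U \right)} = - \frac{6}{5}$ ($X{\left(R,U \right)} = - \frac{6}{2 + 3} = - \frac{6}{5}$)
$V = 0$ ($V = -1 + 1 = 0$)
$N{\left(n,y \right)} = \frac{1}{3}$ ($N{\left(n,y \right)} = \frac{1}{3} + \frac{\left(- \frac{6}{5}\right) 0}{9} = \frac{1}{3} + \frac{1}{9} \cdot 0 = \frac{1}{3} + 0 = \frac{1}{3}$)
$\left(-12 + N{\left(6 - 5,6 \right)}\right)^{2} = \left(-12 + \frac{1}{3}\right)^{2} = \left(- \frac{35}{3}\right)^{2} = \frac{1225}{9}$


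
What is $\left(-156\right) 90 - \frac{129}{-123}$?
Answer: $- \frac{575597}{41} \approx -14039.0$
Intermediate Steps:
$\left(-156\right) 90 - \frac{129}{-123} = -14040 - - \frac{43}{41} = -14040 + \frac{43}{41} = - \frac{575597}{41}$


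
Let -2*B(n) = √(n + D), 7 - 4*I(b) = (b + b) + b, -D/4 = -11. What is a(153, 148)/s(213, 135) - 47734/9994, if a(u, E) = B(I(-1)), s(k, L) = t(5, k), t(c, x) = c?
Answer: -23867/4997 - √186/20 ≈ -5.4582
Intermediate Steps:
D = 44 (D = -4*(-11) = 44)
I(b) = 7/4 - 3*b/4 (I(b) = 7/4 - ((b + b) + b)/4 = 7/4 - (2*b + b)/4 = 7/4 - 3*b/4)
B(n) = -√(44 + n)/2 (B(n) = -√(n + 44)/2 = -√(44 + n)/2)
s(k, L) = 5
a(u, E) = -√186/4 (a(u, E) = -√(44 + (7/4 - ¾*(-1)))/2 = -√(44 + (7/4 + ¾))/2 = -√(44 + 5/2)/2 = -√186/4)
a(153, 148)/s(213, 135) - 47734/9994 = -√186/4/5 - 47734/9994 = -√186/4*(⅕) - 47734*1/9994 = -√186/20 - 23867/4997 = -23867/4997 - √186/20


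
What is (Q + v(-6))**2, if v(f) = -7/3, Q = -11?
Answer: 1600/9 ≈ 177.78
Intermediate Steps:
v(f) = -7/3 (v(f) = -7*1/3 = -7/3)
(Q + v(-6))**2 = (-11 - 7/3)**2 = (-40/3)**2 = 1600/9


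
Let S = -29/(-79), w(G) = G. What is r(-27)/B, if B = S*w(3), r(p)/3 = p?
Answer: -2133/29 ≈ -73.552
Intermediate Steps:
r(p) = 3*p
S = 29/79 (S = -29*(-1/79) = 29/79 ≈ 0.36709)
B = 87/79 (B = (29/79)*3 = 87/79 ≈ 1.1013)
r(-27)/B = (3*(-27))/(87/79) = -81*79/87 = -2133/29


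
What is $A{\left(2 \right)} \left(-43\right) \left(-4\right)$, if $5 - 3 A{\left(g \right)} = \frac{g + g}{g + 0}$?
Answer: $172$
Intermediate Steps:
$A{\left(g \right)} = 1$ ($A{\left(g \right)} = \frac{5}{3} - \frac{\left(g + g\right) \frac{1}{g + 0}}{3} = \frac{5}{3} - \frac{2 g \frac{1}{g}}{3} = \frac{5}{3} - \frac{2}{3} = 1$)
$A{\left(2 \right)} \left(-43\right) \left(-4\right) = 1 \left(-43\right) \left(-4\right) = \left(-43\right) \left(-4\right) = 172$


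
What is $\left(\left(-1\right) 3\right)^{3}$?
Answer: $-27$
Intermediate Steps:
$\left(\left(-1\right) 3\right)^{3} = \left(-3\right)^{3} = -27$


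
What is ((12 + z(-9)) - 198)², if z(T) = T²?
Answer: 11025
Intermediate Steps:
((12 + z(-9)) - 198)² = ((12 + (-9)²) - 198)² = ((12 + 81) - 198)² = (93 - 198)² = (-105)² = 11025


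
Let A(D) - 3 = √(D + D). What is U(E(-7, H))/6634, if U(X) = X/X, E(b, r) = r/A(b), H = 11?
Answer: 1/6634 ≈ 0.00015074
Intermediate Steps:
A(D) = 3 + √2*√D (A(D) = 3 + √(D + D) = 3 + √(2*D) = 3 + √2*√D)
E(b, r) = r/(3 + √2*√b)
U(X) = 1
U(E(-7, H))/6634 = 1/6634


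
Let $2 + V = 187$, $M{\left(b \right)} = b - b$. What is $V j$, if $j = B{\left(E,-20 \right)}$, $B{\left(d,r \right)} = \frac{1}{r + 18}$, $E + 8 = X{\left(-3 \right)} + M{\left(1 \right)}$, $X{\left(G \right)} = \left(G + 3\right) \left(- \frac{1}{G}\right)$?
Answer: $- \frac{185}{2} \approx -92.5$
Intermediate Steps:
$M{\left(b \right)} = 0$
$X{\left(G \right)} = - \frac{3 + G}{G}$ ($X{\left(G \right)} = \left(3 + G\right) \left(- \frac{1}{G}\right) = - \frac{3 + G}{G}$)
$E = -8$ ($E = -8 + \left(\frac{-3 - -3}{-3} + 0\right) = -8 + \left(- \frac{-3 + 3}{3} + 0\right) = -8 + \left(\left(- \frac{1}{3}\right) 0 + 0\right) = -8 + \left(0 + 0\right) = -8 + 0 = -8$)
$V = 185$ ($V = -2 + 187 = 185$)
$B{\left(d,r \right)} = \frac{1}{18 + r}$
$j = - \frac{1}{2}$ ($j = \frac{1}{18 - 20} = \frac{1}{-2} = - \frac{1}{2} \approx -0.5$)
$V j = 185 \left(- \frac{1}{2}\right) = - \frac{185}{2}$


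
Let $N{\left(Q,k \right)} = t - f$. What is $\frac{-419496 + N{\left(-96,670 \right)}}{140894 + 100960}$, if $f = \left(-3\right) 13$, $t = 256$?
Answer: $- \frac{419201}{241854} \approx -1.7333$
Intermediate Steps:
$f = -39$
$N{\left(Q,k \right)} = 295$ ($N{\left(Q,k \right)} = 256 - -39 = 256 + 39 = 295$)
$\frac{-419496 + N{\left(-96,670 \right)}}{140894 + 100960} = \frac{-419496 + 295}{140894 + 100960} = - \frac{419201}{241854}$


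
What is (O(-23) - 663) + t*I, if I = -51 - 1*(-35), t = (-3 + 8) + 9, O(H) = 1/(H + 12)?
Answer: -9758/11 ≈ -887.09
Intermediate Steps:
O(H) = 1/(12 + H)
t = 14 (t = 5 + 9 = 14)
I = -16 (I = -51 + 35 = -16)
(O(-23) - 663) + t*I = (1/(12 - 23) - 663) + 14*(-16) = (1/(-11) - 663) - 224 = (-1/11 - 663) - 224 = -7294/11 - 224 = -9758/11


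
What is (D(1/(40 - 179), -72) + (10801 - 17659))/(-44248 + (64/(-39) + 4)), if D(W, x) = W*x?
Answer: 3717441/23985562 ≈ 0.15499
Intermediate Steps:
(D(1/(40 - 179), -72) + (10801 - 17659))/(-44248 + (64/(-39) + 4)) = (-72/(40 - 179) + (10801 - 17659))/(-44248 + (64/(-39) + 4)) = (-72/(-139) - 6858)/(-44248 + (-1/39*64 + 4)) = (-1/139*(-72) - 6858)/(-44248 + (-64/39 + 4)) = (72/139 - 6858)/(-44248 + 92/39) = -953190/(139*(-1725580/39)) = -953190/139*(-39/1725580) = 3717441/23985562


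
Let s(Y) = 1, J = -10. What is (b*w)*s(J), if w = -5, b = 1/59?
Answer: -5/59 ≈ -0.084746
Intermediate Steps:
b = 1/59 ≈ 0.016949
(b*w)*s(J) = ((1/59)*(-5))*1 = -5/59*1 = -5/59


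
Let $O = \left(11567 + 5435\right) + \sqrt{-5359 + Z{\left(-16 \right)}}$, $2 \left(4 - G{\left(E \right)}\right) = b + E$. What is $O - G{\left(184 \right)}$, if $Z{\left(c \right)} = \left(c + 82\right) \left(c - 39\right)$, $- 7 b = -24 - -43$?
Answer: $\frac{239241}{14} + i \sqrt{8989} \approx 17089.0 + 94.81 i$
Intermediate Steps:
$b = - \frac{19}{7}$ ($b = - \frac{-24 - -43}{7} = - \frac{-24 + 43}{7} = \left(- \frac{1}{7}\right) 19 = - \frac{19}{7} \approx -2.7143$)
$Z{\left(c \right)} = \left(-39 + c\right) \left(82 + c\right)$ ($Z{\left(c \right)} = \left(82 + c\right) \left(-39 + c\right) = \left(-39 + c\right) \left(82 + c\right)$)
$G{\left(E \right)} = \frac{75}{14} - \frac{E}{2}$ ($G{\left(E \right)} = 4 - \frac{- \frac{19}{7} + E}{2} = 4 - \left(- \frac{19}{14} + \frac{E}{2}\right) = \frac{75}{14} - \frac{E}{2}$)
$O = 17002 + i \sqrt{8989}$ ($O = \left(11567 + 5435\right) + \sqrt{-5359 + \left(-3198 + \left(-16\right)^{2} + 43 \left(-16\right)\right)} = 17002 + \sqrt{-5359 - 3630} = 17002 + \sqrt{-8989} = 17002 + i \sqrt{8989} \approx 17002.0 + 94.81 i$)
$O - G{\left(184 \right)} = \left(17002 + i \sqrt{8989}\right) - \left(\frac{75}{14} - 92\right) = \left(17002 + i \sqrt{8989}\right) - - \frac{1213}{14} = \left(17002 + i \sqrt{8989}\right) + \frac{1213}{14} = \frac{239241}{14} + i \sqrt{8989}$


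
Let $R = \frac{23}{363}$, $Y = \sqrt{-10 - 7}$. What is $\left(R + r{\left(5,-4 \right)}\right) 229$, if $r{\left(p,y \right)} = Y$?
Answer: $\frac{5267}{363} + 229 i \sqrt{17} \approx 14.51 + 944.19 i$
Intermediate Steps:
$Y = i \sqrt{17}$ ($Y = \sqrt{-17} = i \sqrt{17} \approx 4.1231 i$)
$r{\left(p,y \right)} = i \sqrt{17}$
$R = \frac{23}{363}$ ($R = 23 \cdot \frac{1}{363} = \frac{23}{363} \approx 0.063361$)
$\left(R + r{\left(5,-4 \right)}\right) 229 = \left(\frac{23}{363} + i \sqrt{17}\right) 229 = \frac{5267}{363} + 229 i \sqrt{17}$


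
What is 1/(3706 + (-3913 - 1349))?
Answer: -1/1556 ≈ -0.00064267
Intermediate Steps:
1/(3706 + (-3913 - 1349)) = 1/(3706 - 5262) = 1/(-1556) = -1/1556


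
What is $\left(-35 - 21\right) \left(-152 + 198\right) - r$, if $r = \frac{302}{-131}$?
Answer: $- \frac{337154}{131} \approx -2573.7$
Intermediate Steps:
$r = - \frac{302}{131}$ ($r = 302 \left(- \frac{1}{131}\right) = - \frac{302}{131} \approx -2.3053$)
$\left(-35 - 21\right) \left(-152 + 198\right) - r = \left(-35 - 21\right) \left(-152 + 198\right) - - \frac{302}{131} = \left(-56\right) 46 + \frac{302}{131} = -2576 + \frac{302}{131} = - \frac{337154}{131}$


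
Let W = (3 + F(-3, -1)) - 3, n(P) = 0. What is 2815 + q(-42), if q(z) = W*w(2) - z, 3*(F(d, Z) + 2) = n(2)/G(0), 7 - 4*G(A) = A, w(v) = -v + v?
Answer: 2857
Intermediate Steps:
w(v) = 0
G(A) = 7/4 - A/4
F(d, Z) = -2 (F(d, Z) = -2 + (0/(7/4 - ¼*0))/3 = -2 + (0/(7/4 + 0))/3 = -2 + (0/(7/4))/3 = -2 + (0*(4/7))/3 = -2 + (⅓)*0 = -2 + 0 = -2)
W = -2 (W = (3 - 2) - 3 = 1 - 3 = -2)
q(z) = -z (q(z) = -2*0 - z = 0 - z = -z)
2815 + q(-42) = 2815 - 1*(-42) = 2815 + 42 = 2857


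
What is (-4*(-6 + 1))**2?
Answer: 400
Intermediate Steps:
(-4*(-6 + 1))**2 = (-4*(-5))**2 = 20**2 = 400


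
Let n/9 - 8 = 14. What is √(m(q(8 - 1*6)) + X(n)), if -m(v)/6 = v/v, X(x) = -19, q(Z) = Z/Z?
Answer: 5*I ≈ 5.0*I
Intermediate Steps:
n = 198 (n = 72 + 9*14 = 72 + 126 = 198)
q(Z) = 1
m(v) = -6 (m(v) = -6*v/v = -6*1 = -6)
√(m(q(8 - 1*6)) + X(n)) = √(-6 - 19) = √(-25) = 5*I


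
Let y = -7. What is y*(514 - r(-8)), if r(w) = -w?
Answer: -3542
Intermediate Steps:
y*(514 - r(-8)) = -7*(514 - (-1)*(-8)) = -7*(514 - 1*8) = -7*(514 - 8) = -7*506 = -3542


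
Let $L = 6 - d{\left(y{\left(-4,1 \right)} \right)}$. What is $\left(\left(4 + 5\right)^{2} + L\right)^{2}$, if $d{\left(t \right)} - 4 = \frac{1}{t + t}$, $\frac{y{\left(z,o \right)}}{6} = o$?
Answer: $\frac{990025}{144} \approx 6875.2$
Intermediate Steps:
$y{\left(z,o \right)} = 6 o$
$d{\left(t \right)} = 4 + \frac{1}{2 t}$ ($d{\left(t \right)} = 4 + \frac{1}{t + t} = 4 + \frac{1}{2 t}$)
$L = \frac{23}{12}$ ($L = 6 - \left(4 + \frac{1}{2 \cdot 6 \cdot 1}\right) = 6 - \left(4 + \frac{1}{2 \cdot 6}\right) = 6 - \left(4 + \frac{1}{2} \cdot \frac{1}{6}\right) = 6 - \left(4 + \frac{1}{12}\right) = 6 - \frac{49}{12} = \frac{23}{12} \approx 1.9167$)
$\left(\left(4 + 5\right)^{2} + L\right)^{2} = \left(\left(4 + 5\right)^{2} + \frac{23}{12}\right)^{2} = \left(9^{2} + \frac{23}{12}\right)^{2} = \left(81 + \frac{23}{12}\right)^{2} = \left(\frac{995}{12}\right)^{2} = \frac{990025}{144}$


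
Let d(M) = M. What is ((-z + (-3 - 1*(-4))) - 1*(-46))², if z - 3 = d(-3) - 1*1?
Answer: 2304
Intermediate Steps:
z = -1 (z = 3 + (-3 - 1*1) = 3 + (-3 - 1) = 3 - 4 = -1)
((-z + (-3 - 1*(-4))) - 1*(-46))² = ((-1*(-1) + (-3 - 1*(-4))) - 1*(-46))² = ((1 + (-3 + 4)) + 46)² = ((1 + 1) + 46)² = (2 + 46)² = 48² = 2304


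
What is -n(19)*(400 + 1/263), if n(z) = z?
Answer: -1998819/263 ≈ -7600.1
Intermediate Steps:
-n(19)*(400 + 1/263) = -19*(400 + 1/263) = -19*105201/263 = -1*1998819/263 = -1998819/263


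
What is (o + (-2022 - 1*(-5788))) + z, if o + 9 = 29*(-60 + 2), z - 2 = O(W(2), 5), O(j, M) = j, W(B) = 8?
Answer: 2085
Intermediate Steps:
z = 10 (z = 2 + 8 = 10)
o = -1691 (o = -9 + 29*(-60 + 2) = -9 + 29*(-58) = -9 - 1682 = -1691)
(o + (-2022 - 1*(-5788))) + z = (-1691 + (-2022 - 1*(-5788))) + 10 = (-1691 + (-2022 + 5788)) + 10 = (-1691 + 3766) + 10 = 2075 + 10 = 2085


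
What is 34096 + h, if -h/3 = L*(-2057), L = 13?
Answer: 114319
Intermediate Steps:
h = 80223 (h = -39*(-2057) = -3*(-26741) = 80223)
34096 + h = 34096 + 80223 = 114319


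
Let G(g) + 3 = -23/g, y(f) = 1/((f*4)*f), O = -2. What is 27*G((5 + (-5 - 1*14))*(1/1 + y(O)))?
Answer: -4671/119 ≈ -39.252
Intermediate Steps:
y(f) = 1/(4*f**2) (y(f) = 1/((4*f)*f) = 1/(4*f**2))
G(g) = -3 - 23/g
27*G((5 + (-5 - 1*14))*(1/1 + y(O))) = 27*(-3 - 23*1/((5 + (-5 - 1*14))*(1/1 + (1/4)/(-2)**2))) = 27*(-3 - 23*1/((1 + (1/4)*(1/4))*(5 + (-5 - 14)))) = 27*(-3 - 23*1/((1 + 1/16)*(5 - 19))) = 27*(-3 - 23/((-14*17/16))) = 27*(-3 - 23/(-119/8)) = 27*(-3 - 23*(-8/119)) = 27*(-3 + 184/119) = 27*(-173/119) = -4671/119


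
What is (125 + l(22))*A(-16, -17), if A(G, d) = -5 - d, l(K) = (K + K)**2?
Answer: 24732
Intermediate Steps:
l(K) = 4*K**2 (l(K) = (2*K)**2 = 4*K**2)
(125 + l(22))*A(-16, -17) = (125 + 4*22**2)*(-5 - 1*(-17)) = (125 + 4*484)*(-5 + 17) = (125 + 1936)*12 = 2061*12 = 24732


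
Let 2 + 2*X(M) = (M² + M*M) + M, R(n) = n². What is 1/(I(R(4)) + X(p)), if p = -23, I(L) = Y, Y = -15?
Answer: 2/1003 ≈ 0.0019940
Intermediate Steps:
I(L) = -15
X(M) = -1 + M² + M/2 (X(M) = -1 + ((M² + M*M) + M)/2 = -1 + ((M² + M²) + M)/2 = -1 + (2*M² + M)/2 = -1 + (M + 2*M²)/2 = -1 + (M² + M/2) = -1 + M² + M/2)
1/(I(R(4)) + X(p)) = 1/(-15 + (-1 + (-23)² + (½)*(-23))) = 1/(-15 + (-1 + 529 - 23/2)) = 1/(-15 + 1033/2) = 1/(1003/2) = 2/1003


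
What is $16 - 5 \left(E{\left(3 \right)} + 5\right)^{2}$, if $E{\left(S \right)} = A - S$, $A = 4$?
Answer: $-164$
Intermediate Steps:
$E{\left(S \right)} = 4 - S$
$16 - 5 \left(E{\left(3 \right)} + 5\right)^{2} = 16 - 5 \left(\left(4 - 3\right) + 5\right)^{2} = 16 - 5 \left(1 + 5\right)^{2} = 16 - 5 \cdot 6^{2} = 16 - 180 = -164$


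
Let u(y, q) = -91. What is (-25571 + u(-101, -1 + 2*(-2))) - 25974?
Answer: -51636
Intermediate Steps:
(-25571 + u(-101, -1 + 2*(-2))) - 25974 = (-25571 - 91) - 25974 = -25662 - 25974 = -51636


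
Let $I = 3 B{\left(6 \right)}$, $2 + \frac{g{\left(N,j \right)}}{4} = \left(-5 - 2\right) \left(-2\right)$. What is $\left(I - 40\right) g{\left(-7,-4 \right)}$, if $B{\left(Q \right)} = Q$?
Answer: $-1056$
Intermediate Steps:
$g{\left(N,j \right)} = 48$ ($g{\left(N,j \right)} = -8 + 4 \left(-5 - 2\right) \left(-2\right) = -8 + 4 \left(\left(-7\right) \left(-2\right)\right) = -8 + 4 \cdot 14 = -8 + 56 = 48$)
$I = 18$ ($I = 3 \cdot 6 = 18$)
$\left(I - 40\right) g{\left(-7,-4 \right)} = \left(18 - 40\right) 48 = \left(-22\right) 48 = -1056$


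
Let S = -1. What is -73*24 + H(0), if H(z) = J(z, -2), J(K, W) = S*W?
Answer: -1750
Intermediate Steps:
J(K, W) = -W
H(z) = 2 (H(z) = -1*(-2) = 2)
-73*24 + H(0) = -73*24 + 2 = -1752 + 2 = -1750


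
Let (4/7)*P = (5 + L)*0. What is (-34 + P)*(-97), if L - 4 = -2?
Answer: 3298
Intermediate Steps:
L = 2 (L = 4 - 2 = 2)
P = 0 (P = 7*((5 + 2)*0)/4 = 7*(7*0)/4 = (7/4)*0 = 0)
(-34 + P)*(-97) = (-34 + 0)*(-97) = -34*(-97) = 3298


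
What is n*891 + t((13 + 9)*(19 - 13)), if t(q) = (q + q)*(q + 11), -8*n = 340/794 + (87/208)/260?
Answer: 6475988764311/171758080 ≈ 37704.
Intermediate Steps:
n = -9228139/171758080 (n = -(340/794 + (87/208)/260)/8 = -(340*(1/794) + (87*(1/208))*(1/260))/8 = -(170/397 + (87/208)*(1/260))/8 = -(170/397 + 87/54080)/8 = -⅛*9228139/21469760 = -9228139/171758080 ≈ -0.053728)
t(q) = 2*q*(11 + q) (t(q) = (2*q)*(11 + q) = 2*q*(11 + q))
n*891 + t((13 + 9)*(19 - 13)) = -9228139/171758080*891 + 2*((13 + 9)*(19 - 13))*(11 + (13 + 9)*(19 - 13)) = -8222271849/171758080 + 2*(22*6)*(11 + 22*6) = -8222271849/171758080 + 2*132*(11 + 132) = -8222271849/171758080 + 2*132*143 = -8222271849/171758080 + 37752 = 6475988764311/171758080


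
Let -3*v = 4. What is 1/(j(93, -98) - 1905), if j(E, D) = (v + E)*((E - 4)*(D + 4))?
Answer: -3/2306365 ≈ -1.3007e-6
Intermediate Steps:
v = -4/3 (v = -⅓*4 = -4/3 ≈ -1.3333)
j(E, D) = (-4 + E)*(4 + D)*(-4/3 + E) (j(E, D) = (-4/3 + E)*((E - 4)*(D + 4)) = (-4/3 + E)*((-4 + E)*(4 + D)) = (-4 + E)*(4 + D)*(-4/3 + E))
1/(j(93, -98) - 1905) = 1/((64/3 + 4*93² - 64/3*93 + (16/3)*(-98) - 98*93² - 16/3*(-98)*93) - 1905) = 1/((64/3 + 4*8649 - 1984 - 1568/3 - 98*8649 + 48608) - 1905) = 1/((64/3 + 34596 - 1984 - 1568/3 - 847602 + 48608) - 1905) = 1/(-2300650/3 - 1905) = 1/(-2306365/3) = -3/2306365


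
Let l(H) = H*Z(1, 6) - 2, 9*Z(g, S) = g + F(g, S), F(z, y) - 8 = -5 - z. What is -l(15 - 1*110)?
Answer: 101/3 ≈ 33.667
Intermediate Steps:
F(z, y) = 3 - z (F(z, y) = 8 + (-5 - z) = 3 - z)
Z(g, S) = 1/3 (Z(g, S) = (g + (3 - g))/9 = (1/9)*3 = 1/3)
l(H) = -2 + H/3 (l(H) = H*(1/3) - 2 = H/3 - 2 = -2 + H/3)
-l(15 - 1*110) = -(-2 + (15 - 1*110)/3) = -(-2 + (15 - 110)/3) = -(-2 + (1/3)*(-95)) = -(-2 - 95/3) = -1*(-101/3) = 101/3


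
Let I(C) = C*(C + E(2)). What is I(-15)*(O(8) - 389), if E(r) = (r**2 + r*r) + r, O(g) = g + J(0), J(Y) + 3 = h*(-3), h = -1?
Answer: -28575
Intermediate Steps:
J(Y) = 0 (J(Y) = -3 - 1*(-3) = -3 + 3 = 0)
O(g) = g (O(g) = g + 0 = g)
E(r) = r + 2*r**2 (E(r) = (r**2 + r**2) + r = 2*r**2 + r = r + 2*r**2)
I(C) = C*(10 + C) (I(C) = C*(C + 2*(1 + 2*2)) = C*(C + 2*(1 + 4)) = C*(C + 2*5) = C*(C + 10) = C*(10 + C))
I(-15)*(O(8) - 389) = (-15*(10 - 15))*(8 - 389) = -15*(-5)*(-381) = 75*(-381) = -28575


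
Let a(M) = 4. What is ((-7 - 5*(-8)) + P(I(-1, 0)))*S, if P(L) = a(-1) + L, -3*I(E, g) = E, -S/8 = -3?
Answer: 896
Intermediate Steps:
S = 24 (S = -8*(-3) = 24)
I(E, g) = -E/3
P(L) = 4 + L
((-7 - 5*(-8)) + P(I(-1, 0)))*S = ((-7 - 5*(-8)) + (4 - ⅓*(-1)))*24 = ((-7 + 40) + (4 + ⅓))*24 = (33 + 13/3)*24 = (112/3)*24 = 896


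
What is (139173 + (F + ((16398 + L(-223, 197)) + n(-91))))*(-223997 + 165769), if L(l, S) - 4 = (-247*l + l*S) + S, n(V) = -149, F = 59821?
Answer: -13194115432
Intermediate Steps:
L(l, S) = 4 + S - 247*l + S*l (L(l, S) = 4 + ((-247*l + l*S) + S) = 4 + ((-247*l + S*l) + S) = 4 + (S - 247*l + S*l) = 4 + S - 247*l + S*l)
(139173 + (F + ((16398 + L(-223, 197)) + n(-91))))*(-223997 + 165769) = (139173 + (59821 + ((16398 + (4 + 197 - 247*(-223) + 197*(-223))) - 149)))*(-223997 + 165769) = (139173 + (59821 + ((16398 + (4 + 197 + 55081 - 43931)) - 149)))*(-58228) = (139173 + (59821 + ((16398 + 11351) - 149)))*(-58228) = (139173 + (59821 + (27749 - 149)))*(-58228) = (139173 + (59821 + 27600))*(-58228) = (139173 + 87421)*(-58228) = 226594*(-58228) = -13194115432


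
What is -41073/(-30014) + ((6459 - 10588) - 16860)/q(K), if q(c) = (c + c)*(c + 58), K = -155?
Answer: 151275316/225630245 ≈ 0.67046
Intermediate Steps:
q(c) = 2*c*(58 + c) (q(c) = (2*c)*(58 + c) = 2*c*(58 + c))
-41073/(-30014) + ((6459 - 10588) - 16860)/q(K) = -41073/(-30014) + ((6459 - 10588) - 16860)/((2*(-155)*(58 - 155))) = -41073*(-1/30014) + (-4129 - 16860)/((2*(-155)*(-97))) = 41073/30014 - 20989/30070 = 151275316/225630245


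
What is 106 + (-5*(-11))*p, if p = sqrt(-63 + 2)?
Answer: 106 + 55*I*sqrt(61) ≈ 106.0 + 429.56*I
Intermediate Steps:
p = I*sqrt(61) (p = sqrt(-61) = I*sqrt(61) ≈ 7.8102*I)
106 + (-5*(-11))*p = 106 + (-5*(-11))*(I*sqrt(61)) = 106 + 55*(I*sqrt(61)) = 106 + 55*I*sqrt(61)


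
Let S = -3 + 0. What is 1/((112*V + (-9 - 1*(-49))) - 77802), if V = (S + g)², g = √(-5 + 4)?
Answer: -12811/984805590 + 56*I/492402795 ≈ -1.3009e-5 + 1.1373e-7*I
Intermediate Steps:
g = I (g = √(-1) = I ≈ 1.0*I)
S = -3
V = (-3 + I)² ≈ 8.0 - 6.0*I
1/((112*V + (-9 - 1*(-49))) - 77802) = 1/((112*(3 - I)² + (-9 - 1*(-49))) - 77802) = 1/((112*(3 - I)² + (-9 + 49)) - 77802) = 1/((112*(3 - I)² + 40) - 77802) = 1/((40 + 112*(3 - I)²) - 77802) = 1/(-77762 + 112*(3 - I)²)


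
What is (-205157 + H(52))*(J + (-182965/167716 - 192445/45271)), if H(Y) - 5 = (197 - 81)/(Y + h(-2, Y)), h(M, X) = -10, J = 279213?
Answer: -198542406329687466857/3466219386 ≈ -5.7279e+10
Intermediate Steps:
H(Y) = 5 + 116/(-10 + Y) (H(Y) = 5 + (197 - 81)/(Y - 10) = 5 + 116/(-10 + Y))
(-205157 + H(52))*(J + (-182965/167716 - 192445/45271)) = (-205157 + (66 + 5*52)/(-10 + 52))*(279213 + (-182965/167716 - 192445/45271)) = (-205157 + (66 + 260)/42)*(279213 + (-182965*1/167716 - 192445*1/45271)) = (-205157 + (1/42)*326)*(279213 + (-7955/7292 - 192445/45271)) = (-205157 + 163/21)*(279213 - 1763439745/330116132) = -4308134/21*92170952124371/330116132 = -198542406329687466857/3466219386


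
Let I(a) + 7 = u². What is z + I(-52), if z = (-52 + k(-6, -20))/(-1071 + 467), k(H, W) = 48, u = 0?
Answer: -1056/151 ≈ -6.9934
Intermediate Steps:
I(a) = -7 (I(a) = -7 + 0² = -7 + 0 = -7)
z = 1/151 (z = (-52 + 48)/(-1071 + 467) = -4/(-604) = -4*(-1/604) = 1/151 ≈ 0.0066225)
z + I(-52) = 1/151 - 7 = -1056/151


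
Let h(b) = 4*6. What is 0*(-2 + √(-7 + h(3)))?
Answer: 0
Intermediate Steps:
h(b) = 24
0*(-2 + √(-7 + h(3))) = 0*(-2 + √(-7 + 24)) = 0*(-2 + √17) = 0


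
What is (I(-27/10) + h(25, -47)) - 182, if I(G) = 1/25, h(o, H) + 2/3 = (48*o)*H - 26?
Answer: -4245647/75 ≈ -56609.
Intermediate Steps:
h(o, H) = -80/3 + 48*H*o (h(o, H) = -⅔ + ((48*o)*H - 26) = -⅔ + (48*H*o - 26) = -⅔ + (-26 + 48*H*o) = -80/3 + 48*H*o)
I(G) = 1/25
(I(-27/10) + h(25, -47)) - 182 = (1/25 + (-80/3 + 48*(-47)*25)) - 182 = (1/25 + (-80/3 - 56400)) - 182 = (1/25 - 169280/3) - 182 = -4231997/75 - 182 = -4245647/75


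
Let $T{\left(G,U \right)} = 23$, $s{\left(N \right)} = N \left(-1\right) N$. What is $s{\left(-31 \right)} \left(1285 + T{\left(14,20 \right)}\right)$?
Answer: $-1256988$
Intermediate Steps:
$s{\left(N \right)} = - N^{2}$ ($s{\left(N \right)} = - N N = - N^{2}$)
$s{\left(-31 \right)} \left(1285 + T{\left(14,20 \right)}\right) = - \left(-31\right)^{2} \left(1285 + 23\right) = \left(-1\right) 961 \cdot 1308 = \left(-961\right) 1308 = -1256988$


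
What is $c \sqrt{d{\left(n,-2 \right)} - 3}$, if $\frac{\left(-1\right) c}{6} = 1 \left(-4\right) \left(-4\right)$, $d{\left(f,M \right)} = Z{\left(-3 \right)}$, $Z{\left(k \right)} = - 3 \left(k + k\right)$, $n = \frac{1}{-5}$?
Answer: $- 96 \sqrt{15} \approx -371.81$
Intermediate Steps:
$n = - \frac{1}{5} \approx -0.2$
$Z{\left(k \right)} = - 6 k$ ($Z{\left(k \right)} = - 3 \cdot 2 k = - 6 k$)
$d{\left(f,M \right)} = 18$ ($d{\left(f,M \right)} = \left(-6\right) \left(-3\right) = 18$)
$c = -96$ ($c = - 6 \cdot 1 \left(-4\right) \left(-4\right) = - 6 \left(\left(-4\right) \left(-4\right)\right) = \left(-6\right) 16 = -96$)
$c \sqrt{d{\left(n,-2 \right)} - 3} = - 96 \sqrt{18 - 3} = - 96 \sqrt{15}$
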